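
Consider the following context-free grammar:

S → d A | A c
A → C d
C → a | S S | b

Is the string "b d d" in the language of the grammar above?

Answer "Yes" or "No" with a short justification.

No - no valid derivation exists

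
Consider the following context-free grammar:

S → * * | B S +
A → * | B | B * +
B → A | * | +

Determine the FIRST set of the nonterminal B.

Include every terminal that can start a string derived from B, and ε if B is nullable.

We compute FIRST(B) using the standard algorithm.
FIRST(A) = {*, +}
FIRST(B) = {*, +}
FIRST(S) = {*, +}
Therefore, FIRST(B) = {*, +}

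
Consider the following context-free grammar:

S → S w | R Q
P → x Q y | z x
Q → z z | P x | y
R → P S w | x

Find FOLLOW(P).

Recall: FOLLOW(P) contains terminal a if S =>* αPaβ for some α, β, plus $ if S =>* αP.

We compute FOLLOW(P) using the standard algorithm.
FOLLOW(S) starts with {$}.
FIRST(P) = {x, z}
FIRST(Q) = {x, y, z}
FIRST(R) = {x, z}
FIRST(S) = {x, z}
FOLLOW(P) = {x, z}
FOLLOW(Q) = {$, w, y}
FOLLOW(R) = {x, y, z}
FOLLOW(S) = {$, w}
Therefore, FOLLOW(P) = {x, z}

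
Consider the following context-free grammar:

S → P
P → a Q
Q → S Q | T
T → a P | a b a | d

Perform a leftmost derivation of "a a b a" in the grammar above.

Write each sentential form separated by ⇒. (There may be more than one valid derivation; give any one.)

S ⇒ P ⇒ a Q ⇒ a T ⇒ a a b a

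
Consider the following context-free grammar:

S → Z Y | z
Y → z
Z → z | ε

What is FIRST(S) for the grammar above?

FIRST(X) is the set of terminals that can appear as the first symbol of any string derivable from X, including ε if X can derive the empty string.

We compute FIRST(S) using the standard algorithm.
FIRST(S) = {z}
FIRST(Y) = {z}
FIRST(Z) = {z, ε}
Therefore, FIRST(S) = {z}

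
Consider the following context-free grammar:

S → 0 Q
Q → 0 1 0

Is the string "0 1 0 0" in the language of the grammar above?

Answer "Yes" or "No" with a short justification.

No - no valid derivation exists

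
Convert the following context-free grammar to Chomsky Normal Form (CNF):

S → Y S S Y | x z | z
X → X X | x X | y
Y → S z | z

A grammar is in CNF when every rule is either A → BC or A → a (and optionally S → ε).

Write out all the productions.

TX → x; TZ → z; S → z; X → y; Y → z; S → Y X0; X0 → S X1; X1 → S Y; S → TX TZ; X → X X; X → TX X; Y → S TZ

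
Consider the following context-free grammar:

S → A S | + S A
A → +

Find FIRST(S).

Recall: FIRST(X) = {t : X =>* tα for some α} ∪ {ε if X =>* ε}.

We compute FIRST(S) using the standard algorithm.
FIRST(A) = {+}
FIRST(S) = {+}
Therefore, FIRST(S) = {+}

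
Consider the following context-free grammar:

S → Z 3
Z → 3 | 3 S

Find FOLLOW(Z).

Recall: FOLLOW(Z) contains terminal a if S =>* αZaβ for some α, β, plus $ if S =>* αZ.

We compute FOLLOW(Z) using the standard algorithm.
FOLLOW(S) starts with {$}.
FIRST(S) = {3}
FIRST(Z) = {3}
FOLLOW(S) = {$, 3}
FOLLOW(Z) = {3}
Therefore, FOLLOW(Z) = {3}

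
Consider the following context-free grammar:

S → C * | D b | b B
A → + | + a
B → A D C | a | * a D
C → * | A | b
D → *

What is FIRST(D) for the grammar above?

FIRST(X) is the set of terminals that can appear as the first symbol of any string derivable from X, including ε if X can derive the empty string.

We compute FIRST(D) using the standard algorithm.
FIRST(A) = {+}
FIRST(B) = {*, +, a}
FIRST(C) = {*, +, b}
FIRST(D) = {*}
FIRST(S) = {*, +, b}
Therefore, FIRST(D) = {*}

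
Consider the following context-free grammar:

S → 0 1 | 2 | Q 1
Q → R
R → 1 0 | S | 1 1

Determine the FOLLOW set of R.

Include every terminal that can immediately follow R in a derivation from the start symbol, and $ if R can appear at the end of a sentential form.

We compute FOLLOW(R) using the standard algorithm.
FOLLOW(S) starts with {$}.
FIRST(Q) = {0, 1, 2}
FIRST(R) = {0, 1, 2}
FIRST(S) = {0, 1, 2}
FOLLOW(Q) = {1}
FOLLOW(R) = {1}
FOLLOW(S) = {$, 1}
Therefore, FOLLOW(R) = {1}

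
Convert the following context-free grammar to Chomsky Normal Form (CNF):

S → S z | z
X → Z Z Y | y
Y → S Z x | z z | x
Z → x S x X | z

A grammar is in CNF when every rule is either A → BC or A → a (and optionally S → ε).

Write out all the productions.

TZ → z; S → z; X → y; TX → x; Y → x; Z → z; S → S TZ; X → Z X0; X0 → Z Y; Y → S X1; X1 → Z TX; Y → TZ TZ; Z → TX X2; X2 → S X3; X3 → TX X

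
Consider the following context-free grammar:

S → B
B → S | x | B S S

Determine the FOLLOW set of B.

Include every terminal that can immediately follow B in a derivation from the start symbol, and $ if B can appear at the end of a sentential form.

We compute FOLLOW(B) using the standard algorithm.
FOLLOW(S) starts with {$}.
FIRST(B) = {x}
FIRST(S) = {x}
FOLLOW(B) = {$, x}
FOLLOW(S) = {$, x}
Therefore, FOLLOW(B) = {$, x}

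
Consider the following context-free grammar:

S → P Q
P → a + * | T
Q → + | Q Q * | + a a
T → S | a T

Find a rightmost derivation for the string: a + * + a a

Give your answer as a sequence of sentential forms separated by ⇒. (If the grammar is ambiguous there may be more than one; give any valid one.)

S ⇒ P Q ⇒ P + a a ⇒ a + * + a a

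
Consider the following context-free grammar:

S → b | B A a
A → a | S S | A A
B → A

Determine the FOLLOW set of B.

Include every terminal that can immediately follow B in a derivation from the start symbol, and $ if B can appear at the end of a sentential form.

We compute FOLLOW(B) using the standard algorithm.
FOLLOW(S) starts with {$}.
FIRST(A) = {a, b}
FIRST(B) = {a, b}
FIRST(S) = {a, b}
FOLLOW(A) = {a, b}
FOLLOW(B) = {a, b}
FOLLOW(S) = {$, a, b}
Therefore, FOLLOW(B) = {a, b}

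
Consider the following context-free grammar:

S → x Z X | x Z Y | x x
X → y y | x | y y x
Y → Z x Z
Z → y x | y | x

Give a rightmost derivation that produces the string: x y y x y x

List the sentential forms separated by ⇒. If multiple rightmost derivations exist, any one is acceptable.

S ⇒ x Z Y ⇒ x Z Z x Z ⇒ x Z Z x y x ⇒ x Z y x y x ⇒ x y y x y x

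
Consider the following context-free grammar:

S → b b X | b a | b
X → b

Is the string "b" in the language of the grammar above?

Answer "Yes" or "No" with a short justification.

Yes - a valid derivation exists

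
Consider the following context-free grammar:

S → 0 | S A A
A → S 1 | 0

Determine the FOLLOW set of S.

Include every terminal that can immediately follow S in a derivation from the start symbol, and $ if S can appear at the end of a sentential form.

We compute FOLLOW(S) using the standard algorithm.
FOLLOW(S) starts with {$}.
FIRST(A) = {0}
FIRST(S) = {0}
FOLLOW(A) = {$, 0, 1}
FOLLOW(S) = {$, 0, 1}
Therefore, FOLLOW(S) = {$, 0, 1}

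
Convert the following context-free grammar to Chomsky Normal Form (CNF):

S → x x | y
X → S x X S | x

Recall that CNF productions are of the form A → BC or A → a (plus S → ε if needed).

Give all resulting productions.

TX → x; S → y; X → x; S → TX TX; X → S X0; X0 → TX X1; X1 → X S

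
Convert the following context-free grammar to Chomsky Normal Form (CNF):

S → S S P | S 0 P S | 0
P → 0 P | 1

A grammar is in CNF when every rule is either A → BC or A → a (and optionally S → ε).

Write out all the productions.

T0 → 0; S → 0; P → 1; S → S X0; X0 → S P; S → S X1; X1 → T0 X2; X2 → P S; P → T0 P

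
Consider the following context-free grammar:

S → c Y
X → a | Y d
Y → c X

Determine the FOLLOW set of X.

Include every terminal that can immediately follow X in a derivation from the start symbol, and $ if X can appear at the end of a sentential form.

We compute FOLLOW(X) using the standard algorithm.
FOLLOW(S) starts with {$}.
FIRST(S) = {c}
FIRST(X) = {a, c}
FIRST(Y) = {c}
FOLLOW(S) = {$}
FOLLOW(X) = {$, d}
FOLLOW(Y) = {$, d}
Therefore, FOLLOW(X) = {$, d}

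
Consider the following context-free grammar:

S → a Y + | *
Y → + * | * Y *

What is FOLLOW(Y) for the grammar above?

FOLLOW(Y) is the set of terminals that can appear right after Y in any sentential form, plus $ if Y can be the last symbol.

We compute FOLLOW(Y) using the standard algorithm.
FOLLOW(S) starts with {$}.
FIRST(S) = {*, a}
FIRST(Y) = {*, +}
FOLLOW(S) = {$}
FOLLOW(Y) = {*, +}
Therefore, FOLLOW(Y) = {*, +}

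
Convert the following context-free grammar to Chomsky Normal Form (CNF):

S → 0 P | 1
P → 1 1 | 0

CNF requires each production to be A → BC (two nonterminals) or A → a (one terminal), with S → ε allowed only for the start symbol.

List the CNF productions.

T0 → 0; S → 1; T1 → 1; P → 0; S → T0 P; P → T1 T1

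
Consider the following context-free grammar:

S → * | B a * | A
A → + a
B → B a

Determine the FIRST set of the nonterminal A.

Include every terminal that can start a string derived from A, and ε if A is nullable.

We compute FIRST(A) using the standard algorithm.
FIRST(A) = {+}
FIRST(B) = {}
FIRST(S) = {*, +}
Therefore, FIRST(A) = {+}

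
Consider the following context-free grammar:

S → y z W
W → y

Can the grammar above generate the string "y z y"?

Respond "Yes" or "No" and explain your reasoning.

Yes - a valid derivation exists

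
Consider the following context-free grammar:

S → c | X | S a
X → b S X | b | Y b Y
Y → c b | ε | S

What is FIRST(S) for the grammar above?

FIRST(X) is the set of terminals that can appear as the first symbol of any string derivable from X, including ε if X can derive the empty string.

We compute FIRST(S) using the standard algorithm.
FIRST(S) = {b, c}
FIRST(X) = {b, c}
FIRST(Y) = {b, c, ε}
Therefore, FIRST(S) = {b, c}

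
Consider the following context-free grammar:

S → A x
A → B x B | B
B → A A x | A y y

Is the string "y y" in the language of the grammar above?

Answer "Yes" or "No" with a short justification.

No - no valid derivation exists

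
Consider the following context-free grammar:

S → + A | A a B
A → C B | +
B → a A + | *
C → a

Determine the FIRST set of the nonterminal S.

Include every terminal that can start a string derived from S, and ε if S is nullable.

We compute FIRST(S) using the standard algorithm.
FIRST(A) = {+, a}
FIRST(B) = {*, a}
FIRST(C) = {a}
FIRST(S) = {+, a}
Therefore, FIRST(S) = {+, a}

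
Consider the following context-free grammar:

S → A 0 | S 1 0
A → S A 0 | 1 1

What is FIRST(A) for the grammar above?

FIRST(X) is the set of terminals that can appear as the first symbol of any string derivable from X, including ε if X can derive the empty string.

We compute FIRST(A) using the standard algorithm.
FIRST(A) = {1}
FIRST(S) = {1}
Therefore, FIRST(A) = {1}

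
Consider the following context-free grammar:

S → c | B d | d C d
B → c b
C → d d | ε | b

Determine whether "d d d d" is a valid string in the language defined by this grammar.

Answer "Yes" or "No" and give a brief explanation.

Yes - a valid derivation exists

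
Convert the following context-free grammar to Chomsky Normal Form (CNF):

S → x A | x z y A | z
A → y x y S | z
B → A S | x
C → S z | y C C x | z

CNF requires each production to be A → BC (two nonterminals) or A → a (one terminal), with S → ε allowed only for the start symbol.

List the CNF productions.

TX → x; TZ → z; TY → y; S → z; A → z; B → x; C → z; S → TX A; S → TX X0; X0 → TZ X1; X1 → TY A; A → TY X2; X2 → TX X3; X3 → TY S; B → A S; C → S TZ; C → TY X4; X4 → C X5; X5 → C TX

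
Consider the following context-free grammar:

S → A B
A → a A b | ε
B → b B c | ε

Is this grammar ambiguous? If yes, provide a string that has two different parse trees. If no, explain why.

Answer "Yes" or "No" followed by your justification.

No - the grammar is unambiguous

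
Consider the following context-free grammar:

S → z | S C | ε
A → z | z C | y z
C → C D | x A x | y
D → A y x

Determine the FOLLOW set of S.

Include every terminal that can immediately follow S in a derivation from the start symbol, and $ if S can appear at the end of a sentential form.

We compute FOLLOW(S) using the standard algorithm.
FOLLOW(S) starts with {$}.
FIRST(A) = {y, z}
FIRST(C) = {x, y}
FIRST(D) = {y, z}
FIRST(S) = {x, y, z, ε}
FOLLOW(A) = {x, y}
FOLLOW(C) = {$, x, y, z}
FOLLOW(D) = {$, x, y, z}
FOLLOW(S) = {$, x, y}
Therefore, FOLLOW(S) = {$, x, y}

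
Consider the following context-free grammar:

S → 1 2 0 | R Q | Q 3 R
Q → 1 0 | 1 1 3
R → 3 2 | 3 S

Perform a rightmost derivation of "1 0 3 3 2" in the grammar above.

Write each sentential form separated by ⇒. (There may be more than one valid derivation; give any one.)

S ⇒ Q 3 R ⇒ Q 3 3 2 ⇒ 1 0 3 3 2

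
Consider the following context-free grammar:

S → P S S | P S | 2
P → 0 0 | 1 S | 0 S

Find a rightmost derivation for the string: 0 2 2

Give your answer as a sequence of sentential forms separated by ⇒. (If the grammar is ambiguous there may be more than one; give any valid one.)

S ⇒ P S ⇒ P 2 ⇒ 0 S 2 ⇒ 0 2 2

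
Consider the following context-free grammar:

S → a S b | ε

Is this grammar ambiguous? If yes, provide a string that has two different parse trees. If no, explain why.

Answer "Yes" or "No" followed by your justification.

No - the grammar is unambiguous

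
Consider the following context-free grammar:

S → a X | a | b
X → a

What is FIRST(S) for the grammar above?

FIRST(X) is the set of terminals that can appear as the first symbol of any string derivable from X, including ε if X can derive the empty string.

We compute FIRST(S) using the standard algorithm.
FIRST(S) = {a, b}
FIRST(X) = {a}
Therefore, FIRST(S) = {a, b}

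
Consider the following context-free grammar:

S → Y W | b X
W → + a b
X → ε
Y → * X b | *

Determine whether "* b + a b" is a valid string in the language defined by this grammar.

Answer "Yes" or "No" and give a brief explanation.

Yes - a valid derivation exists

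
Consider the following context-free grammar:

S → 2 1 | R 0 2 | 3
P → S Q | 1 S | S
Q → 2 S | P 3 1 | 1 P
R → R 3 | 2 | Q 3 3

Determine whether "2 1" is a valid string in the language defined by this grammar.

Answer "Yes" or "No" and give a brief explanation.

Yes - a valid derivation exists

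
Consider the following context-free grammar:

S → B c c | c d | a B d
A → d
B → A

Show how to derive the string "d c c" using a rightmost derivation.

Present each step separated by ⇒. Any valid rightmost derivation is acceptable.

S ⇒ B c c ⇒ A c c ⇒ d c c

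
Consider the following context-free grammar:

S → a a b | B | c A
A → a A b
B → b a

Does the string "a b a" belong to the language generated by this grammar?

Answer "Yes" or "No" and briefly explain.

No - no valid derivation exists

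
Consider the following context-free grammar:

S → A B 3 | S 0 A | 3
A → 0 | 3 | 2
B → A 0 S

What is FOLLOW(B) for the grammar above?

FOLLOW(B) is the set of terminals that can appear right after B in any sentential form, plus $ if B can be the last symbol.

We compute FOLLOW(B) using the standard algorithm.
FOLLOW(S) starts with {$}.
FIRST(A) = {0, 2, 3}
FIRST(B) = {0, 2, 3}
FIRST(S) = {0, 2, 3}
FOLLOW(A) = {$, 0, 2, 3}
FOLLOW(B) = {3}
FOLLOW(S) = {$, 0, 3}
Therefore, FOLLOW(B) = {3}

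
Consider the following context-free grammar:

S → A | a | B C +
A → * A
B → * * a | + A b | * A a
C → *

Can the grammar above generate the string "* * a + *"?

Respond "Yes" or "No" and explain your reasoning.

No - no valid derivation exists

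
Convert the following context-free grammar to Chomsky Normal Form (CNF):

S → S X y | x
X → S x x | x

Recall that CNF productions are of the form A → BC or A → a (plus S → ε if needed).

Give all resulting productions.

TY → y; S → x; TX → x; X → x; S → S X0; X0 → X TY; X → S X1; X1 → TX TX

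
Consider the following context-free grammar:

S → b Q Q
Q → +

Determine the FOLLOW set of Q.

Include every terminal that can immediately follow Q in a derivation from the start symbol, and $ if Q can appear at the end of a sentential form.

We compute FOLLOW(Q) using the standard algorithm.
FOLLOW(S) starts with {$}.
FIRST(Q) = {+}
FIRST(S) = {b}
FOLLOW(Q) = {$, +}
FOLLOW(S) = {$}
Therefore, FOLLOW(Q) = {$, +}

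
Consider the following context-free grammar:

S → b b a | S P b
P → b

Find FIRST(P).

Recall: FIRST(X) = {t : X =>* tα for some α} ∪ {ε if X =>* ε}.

We compute FIRST(P) using the standard algorithm.
FIRST(P) = {b}
FIRST(S) = {b}
Therefore, FIRST(P) = {b}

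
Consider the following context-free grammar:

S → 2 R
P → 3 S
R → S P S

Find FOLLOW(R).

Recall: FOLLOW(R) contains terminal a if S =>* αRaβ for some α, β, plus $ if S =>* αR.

We compute FOLLOW(R) using the standard algorithm.
FOLLOW(S) starts with {$}.
FIRST(P) = {3}
FIRST(R) = {2}
FIRST(S) = {2}
FOLLOW(P) = {2}
FOLLOW(R) = {$, 2, 3}
FOLLOW(S) = {$, 2, 3}
Therefore, FOLLOW(R) = {$, 2, 3}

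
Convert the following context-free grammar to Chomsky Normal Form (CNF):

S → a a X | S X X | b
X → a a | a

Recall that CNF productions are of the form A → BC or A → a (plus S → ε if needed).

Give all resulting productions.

TA → a; S → b; X → a; S → TA X0; X0 → TA X; S → S X1; X1 → X X; X → TA TA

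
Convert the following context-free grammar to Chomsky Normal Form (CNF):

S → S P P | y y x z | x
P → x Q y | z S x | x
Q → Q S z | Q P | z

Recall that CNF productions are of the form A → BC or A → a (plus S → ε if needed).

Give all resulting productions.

TY → y; TX → x; TZ → z; S → x; P → x; Q → z; S → S X0; X0 → P P; S → TY X1; X1 → TY X2; X2 → TX TZ; P → TX X3; X3 → Q TY; P → TZ X4; X4 → S TX; Q → Q X5; X5 → S TZ; Q → Q P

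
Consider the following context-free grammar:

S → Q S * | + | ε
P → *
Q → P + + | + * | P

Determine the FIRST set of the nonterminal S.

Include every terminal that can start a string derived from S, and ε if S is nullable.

We compute FIRST(S) using the standard algorithm.
FIRST(P) = {*}
FIRST(Q) = {*, +}
FIRST(S) = {*, +, ε}
Therefore, FIRST(S) = {*, +, ε}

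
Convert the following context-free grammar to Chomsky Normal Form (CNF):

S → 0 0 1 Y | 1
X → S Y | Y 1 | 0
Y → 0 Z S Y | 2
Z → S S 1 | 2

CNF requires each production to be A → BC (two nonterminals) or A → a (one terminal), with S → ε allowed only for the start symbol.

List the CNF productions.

T0 → 0; T1 → 1; S → 1; X → 0; Y → 2; Z → 2; S → T0 X0; X0 → T0 X1; X1 → T1 Y; X → S Y; X → Y T1; Y → T0 X2; X2 → Z X3; X3 → S Y; Z → S X4; X4 → S T1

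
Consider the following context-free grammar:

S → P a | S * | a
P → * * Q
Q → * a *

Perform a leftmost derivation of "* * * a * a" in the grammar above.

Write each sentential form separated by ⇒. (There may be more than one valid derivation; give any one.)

S ⇒ P a ⇒ * * Q a ⇒ * * * a * a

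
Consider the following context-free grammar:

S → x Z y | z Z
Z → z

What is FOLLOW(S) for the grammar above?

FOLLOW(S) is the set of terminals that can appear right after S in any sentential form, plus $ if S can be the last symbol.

We compute FOLLOW(S) using the standard algorithm.
FOLLOW(S) starts with {$}.
FIRST(S) = {x, z}
FIRST(Z) = {z}
FOLLOW(S) = {$}
FOLLOW(Z) = {$, y}
Therefore, FOLLOW(S) = {$}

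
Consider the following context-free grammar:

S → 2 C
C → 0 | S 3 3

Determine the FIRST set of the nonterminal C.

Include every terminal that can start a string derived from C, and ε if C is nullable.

We compute FIRST(C) using the standard algorithm.
FIRST(C) = {0, 2}
FIRST(S) = {2}
Therefore, FIRST(C) = {0, 2}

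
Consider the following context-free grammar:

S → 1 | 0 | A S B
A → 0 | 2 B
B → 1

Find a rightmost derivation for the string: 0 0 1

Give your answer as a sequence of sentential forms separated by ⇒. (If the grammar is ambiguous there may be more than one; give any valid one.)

S ⇒ A S B ⇒ A S 1 ⇒ A 0 1 ⇒ 0 0 1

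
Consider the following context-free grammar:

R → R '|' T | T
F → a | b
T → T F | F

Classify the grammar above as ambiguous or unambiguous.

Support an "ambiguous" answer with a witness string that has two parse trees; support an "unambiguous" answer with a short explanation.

Unambiguous - every string in the language has a unique parse tree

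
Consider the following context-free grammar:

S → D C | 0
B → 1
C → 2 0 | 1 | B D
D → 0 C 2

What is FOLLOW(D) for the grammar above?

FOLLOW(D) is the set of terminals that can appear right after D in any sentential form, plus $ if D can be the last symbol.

We compute FOLLOW(D) using the standard algorithm.
FOLLOW(S) starts with {$}.
FIRST(B) = {1}
FIRST(C) = {1, 2}
FIRST(D) = {0}
FIRST(S) = {0}
FOLLOW(B) = {0}
FOLLOW(C) = {$, 2}
FOLLOW(D) = {$, 1, 2}
FOLLOW(S) = {$}
Therefore, FOLLOW(D) = {$, 1, 2}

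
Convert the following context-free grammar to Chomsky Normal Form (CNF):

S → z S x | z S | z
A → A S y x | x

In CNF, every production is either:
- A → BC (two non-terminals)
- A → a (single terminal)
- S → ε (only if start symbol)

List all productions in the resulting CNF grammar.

TZ → z; TX → x; S → z; TY → y; A → x; S → TZ X0; X0 → S TX; S → TZ S; A → A X1; X1 → S X2; X2 → TY TX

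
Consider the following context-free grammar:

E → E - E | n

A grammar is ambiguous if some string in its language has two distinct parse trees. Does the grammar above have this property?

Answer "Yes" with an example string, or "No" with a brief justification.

Yes - the string 'n - n - n - n - n - n' has two distinct parse trees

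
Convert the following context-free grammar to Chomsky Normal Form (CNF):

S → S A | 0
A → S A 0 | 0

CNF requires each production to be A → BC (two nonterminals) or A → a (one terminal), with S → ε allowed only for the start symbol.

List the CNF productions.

S → 0; T0 → 0; A → 0; S → S A; A → S X0; X0 → A T0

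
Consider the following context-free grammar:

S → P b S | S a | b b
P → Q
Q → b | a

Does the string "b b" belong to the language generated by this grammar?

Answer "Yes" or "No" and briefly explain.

Yes - a valid derivation exists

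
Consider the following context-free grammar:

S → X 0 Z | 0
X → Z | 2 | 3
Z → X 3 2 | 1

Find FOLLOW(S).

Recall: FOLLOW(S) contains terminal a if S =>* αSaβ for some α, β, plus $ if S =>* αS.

We compute FOLLOW(S) using the standard algorithm.
FOLLOW(S) starts with {$}.
FIRST(S) = {0, 1, 2, 3}
FIRST(X) = {1, 2, 3}
FIRST(Z) = {1, 2, 3}
FOLLOW(S) = {$}
FOLLOW(X) = {0, 3}
FOLLOW(Z) = {$, 0, 3}
Therefore, FOLLOW(S) = {$}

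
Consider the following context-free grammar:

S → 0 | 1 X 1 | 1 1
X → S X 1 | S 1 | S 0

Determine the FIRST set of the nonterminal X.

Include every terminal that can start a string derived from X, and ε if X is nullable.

We compute FIRST(X) using the standard algorithm.
FIRST(S) = {0, 1}
FIRST(X) = {0, 1}
Therefore, FIRST(X) = {0, 1}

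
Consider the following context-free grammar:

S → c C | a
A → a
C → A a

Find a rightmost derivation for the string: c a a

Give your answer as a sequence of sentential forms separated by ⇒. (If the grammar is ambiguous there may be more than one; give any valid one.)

S ⇒ c C ⇒ c A a ⇒ c a a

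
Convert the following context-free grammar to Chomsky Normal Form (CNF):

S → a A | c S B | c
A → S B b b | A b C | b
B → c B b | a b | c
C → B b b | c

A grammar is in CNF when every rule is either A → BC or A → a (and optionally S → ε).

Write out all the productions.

TA → a; TC → c; S → c; TB → b; A → b; B → c; C → c; S → TA A; S → TC X0; X0 → S B; A → S X1; X1 → B X2; X2 → TB TB; A → A X3; X3 → TB C; B → TC X4; X4 → B TB; B → TA TB; C → B X5; X5 → TB TB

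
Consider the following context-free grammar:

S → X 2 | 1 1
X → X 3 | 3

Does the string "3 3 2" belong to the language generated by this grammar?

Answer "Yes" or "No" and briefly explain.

Yes - a valid derivation exists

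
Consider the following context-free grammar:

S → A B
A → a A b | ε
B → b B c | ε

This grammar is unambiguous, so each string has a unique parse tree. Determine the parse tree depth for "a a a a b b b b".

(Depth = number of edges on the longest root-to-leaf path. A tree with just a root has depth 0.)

6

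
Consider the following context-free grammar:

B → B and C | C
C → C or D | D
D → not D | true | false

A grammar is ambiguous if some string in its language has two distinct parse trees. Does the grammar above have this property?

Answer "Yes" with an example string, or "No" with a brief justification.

No - the grammar is unambiguous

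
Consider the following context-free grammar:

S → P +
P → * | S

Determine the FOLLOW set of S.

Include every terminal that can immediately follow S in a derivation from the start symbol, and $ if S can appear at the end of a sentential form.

We compute FOLLOW(S) using the standard algorithm.
FOLLOW(S) starts with {$}.
FIRST(P) = {*}
FIRST(S) = {*}
FOLLOW(P) = {+}
FOLLOW(S) = {$, +}
Therefore, FOLLOW(S) = {$, +}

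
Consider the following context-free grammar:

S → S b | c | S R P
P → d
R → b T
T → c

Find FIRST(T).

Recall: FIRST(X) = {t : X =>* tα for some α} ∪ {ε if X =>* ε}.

We compute FIRST(T) using the standard algorithm.
FIRST(P) = {d}
FIRST(R) = {b}
FIRST(S) = {c}
FIRST(T) = {c}
Therefore, FIRST(T) = {c}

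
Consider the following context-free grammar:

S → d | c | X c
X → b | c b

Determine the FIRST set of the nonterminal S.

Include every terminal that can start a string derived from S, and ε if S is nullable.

We compute FIRST(S) using the standard algorithm.
FIRST(S) = {b, c, d}
FIRST(X) = {b, c}
Therefore, FIRST(S) = {b, c, d}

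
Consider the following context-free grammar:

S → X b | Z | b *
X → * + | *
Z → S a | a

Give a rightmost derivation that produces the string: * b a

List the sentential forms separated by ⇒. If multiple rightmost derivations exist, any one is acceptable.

S ⇒ Z ⇒ S a ⇒ X b a ⇒ * b a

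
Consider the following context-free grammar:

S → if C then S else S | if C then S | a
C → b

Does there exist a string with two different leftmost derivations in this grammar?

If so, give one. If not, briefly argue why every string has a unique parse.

Yes - the string 'if b then if b then a else a' has two distinct leftmost derivations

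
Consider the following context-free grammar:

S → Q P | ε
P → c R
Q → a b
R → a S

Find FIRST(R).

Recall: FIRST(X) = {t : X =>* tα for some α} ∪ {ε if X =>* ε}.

We compute FIRST(R) using the standard algorithm.
FIRST(P) = {c}
FIRST(Q) = {a}
FIRST(R) = {a}
FIRST(S) = {a, ε}
Therefore, FIRST(R) = {a}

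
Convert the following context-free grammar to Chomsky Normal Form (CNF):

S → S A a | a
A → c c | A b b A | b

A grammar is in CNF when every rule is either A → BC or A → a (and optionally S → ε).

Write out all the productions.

TA → a; S → a; TC → c; TB → b; A → b; S → S X0; X0 → A TA; A → TC TC; A → A X1; X1 → TB X2; X2 → TB A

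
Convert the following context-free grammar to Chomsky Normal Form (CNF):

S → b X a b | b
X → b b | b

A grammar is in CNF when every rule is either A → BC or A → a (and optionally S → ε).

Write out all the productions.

TB → b; TA → a; S → b; X → b; S → TB X0; X0 → X X1; X1 → TA TB; X → TB TB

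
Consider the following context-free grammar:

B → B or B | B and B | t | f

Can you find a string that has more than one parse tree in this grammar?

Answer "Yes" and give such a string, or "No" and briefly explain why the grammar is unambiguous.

Yes - the string 'f or t and t or f or t and f' has two distinct parse trees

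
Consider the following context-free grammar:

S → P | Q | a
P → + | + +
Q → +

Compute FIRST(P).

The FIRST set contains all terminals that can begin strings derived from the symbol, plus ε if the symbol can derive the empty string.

We compute FIRST(P) using the standard algorithm.
FIRST(P) = {+}
FIRST(Q) = {+}
FIRST(S) = {+, a}
Therefore, FIRST(P) = {+}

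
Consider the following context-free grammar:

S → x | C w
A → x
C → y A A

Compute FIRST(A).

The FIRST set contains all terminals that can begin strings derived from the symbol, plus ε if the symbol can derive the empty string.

We compute FIRST(A) using the standard algorithm.
FIRST(A) = {x}
FIRST(C) = {y}
FIRST(S) = {x, y}
Therefore, FIRST(A) = {x}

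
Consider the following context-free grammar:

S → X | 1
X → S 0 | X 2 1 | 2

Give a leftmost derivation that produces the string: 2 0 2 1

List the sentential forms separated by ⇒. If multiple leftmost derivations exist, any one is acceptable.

S ⇒ X ⇒ X 2 1 ⇒ S 0 2 1 ⇒ X 0 2 1 ⇒ 2 0 2 1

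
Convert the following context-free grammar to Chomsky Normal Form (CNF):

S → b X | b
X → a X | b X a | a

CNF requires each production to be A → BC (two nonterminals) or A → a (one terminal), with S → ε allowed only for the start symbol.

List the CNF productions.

TB → b; S → b; TA → a; X → a; S → TB X; X → TA X; X → TB X0; X0 → X TA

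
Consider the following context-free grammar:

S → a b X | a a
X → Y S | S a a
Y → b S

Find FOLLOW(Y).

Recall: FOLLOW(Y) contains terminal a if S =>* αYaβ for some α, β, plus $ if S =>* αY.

We compute FOLLOW(Y) using the standard algorithm.
FOLLOW(S) starts with {$}.
FIRST(S) = {a}
FIRST(X) = {a, b}
FIRST(Y) = {b}
FOLLOW(S) = {$, a}
FOLLOW(X) = {$, a}
FOLLOW(Y) = {a}
Therefore, FOLLOW(Y) = {a}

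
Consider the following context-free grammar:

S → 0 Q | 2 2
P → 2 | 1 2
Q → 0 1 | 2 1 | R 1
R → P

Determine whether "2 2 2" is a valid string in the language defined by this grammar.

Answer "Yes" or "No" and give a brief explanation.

No - no valid derivation exists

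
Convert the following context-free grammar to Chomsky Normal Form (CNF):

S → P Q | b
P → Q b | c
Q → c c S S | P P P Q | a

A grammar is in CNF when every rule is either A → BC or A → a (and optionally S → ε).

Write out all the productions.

S → b; TB → b; P → c; TC → c; Q → a; S → P Q; P → Q TB; Q → TC X0; X0 → TC X1; X1 → S S; Q → P X2; X2 → P X3; X3 → P Q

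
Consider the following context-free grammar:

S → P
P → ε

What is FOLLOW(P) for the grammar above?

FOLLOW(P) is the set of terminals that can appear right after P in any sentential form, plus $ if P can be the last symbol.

We compute FOLLOW(P) using the standard algorithm.
FOLLOW(S) starts with {$}.
FIRST(P) = {ε}
FIRST(S) = {ε}
FOLLOW(P) = {$}
FOLLOW(S) = {$}
Therefore, FOLLOW(P) = {$}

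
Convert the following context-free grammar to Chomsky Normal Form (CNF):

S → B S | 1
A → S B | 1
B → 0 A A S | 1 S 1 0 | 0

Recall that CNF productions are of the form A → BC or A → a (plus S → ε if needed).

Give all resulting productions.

S → 1; A → 1; T0 → 0; T1 → 1; B → 0; S → B S; A → S B; B → T0 X0; X0 → A X1; X1 → A S; B → T1 X2; X2 → S X3; X3 → T1 T0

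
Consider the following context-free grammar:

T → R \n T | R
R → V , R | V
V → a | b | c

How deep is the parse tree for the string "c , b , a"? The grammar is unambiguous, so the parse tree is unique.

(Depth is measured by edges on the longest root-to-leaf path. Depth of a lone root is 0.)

5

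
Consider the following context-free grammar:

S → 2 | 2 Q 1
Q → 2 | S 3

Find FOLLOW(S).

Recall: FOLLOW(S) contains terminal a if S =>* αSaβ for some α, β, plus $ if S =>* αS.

We compute FOLLOW(S) using the standard algorithm.
FOLLOW(S) starts with {$}.
FIRST(Q) = {2}
FIRST(S) = {2}
FOLLOW(Q) = {1}
FOLLOW(S) = {$, 3}
Therefore, FOLLOW(S) = {$, 3}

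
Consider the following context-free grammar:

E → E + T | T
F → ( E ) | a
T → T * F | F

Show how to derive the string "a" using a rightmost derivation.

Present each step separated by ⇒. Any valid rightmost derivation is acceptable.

E ⇒ T ⇒ F ⇒ a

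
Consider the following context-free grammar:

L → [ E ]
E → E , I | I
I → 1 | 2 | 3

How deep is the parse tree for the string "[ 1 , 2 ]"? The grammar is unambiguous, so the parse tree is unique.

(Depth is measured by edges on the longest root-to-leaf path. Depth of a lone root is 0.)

4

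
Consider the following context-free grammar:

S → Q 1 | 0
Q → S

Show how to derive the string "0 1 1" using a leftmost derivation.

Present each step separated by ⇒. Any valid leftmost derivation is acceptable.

S ⇒ Q 1 ⇒ S 1 ⇒ Q 1 1 ⇒ S 1 1 ⇒ 0 1 1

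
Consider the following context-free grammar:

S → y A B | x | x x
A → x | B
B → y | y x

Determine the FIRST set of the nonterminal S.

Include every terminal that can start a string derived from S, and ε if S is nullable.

We compute FIRST(S) using the standard algorithm.
FIRST(A) = {x, y}
FIRST(B) = {y}
FIRST(S) = {x, y}
Therefore, FIRST(S) = {x, y}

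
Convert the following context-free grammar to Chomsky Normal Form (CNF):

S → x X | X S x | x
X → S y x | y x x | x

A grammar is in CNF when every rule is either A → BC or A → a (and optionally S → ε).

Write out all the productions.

TX → x; S → x; TY → y; X → x; S → TX X; S → X X0; X0 → S TX; X → S X1; X1 → TY TX; X → TY X2; X2 → TX TX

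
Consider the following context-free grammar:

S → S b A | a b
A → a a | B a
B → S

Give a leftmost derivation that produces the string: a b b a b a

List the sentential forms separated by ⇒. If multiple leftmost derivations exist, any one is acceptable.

S ⇒ S b A ⇒ a b b A ⇒ a b b B a ⇒ a b b S a ⇒ a b b a b a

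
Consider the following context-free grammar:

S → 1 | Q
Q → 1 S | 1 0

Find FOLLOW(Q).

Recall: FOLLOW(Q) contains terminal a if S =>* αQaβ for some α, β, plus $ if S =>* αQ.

We compute FOLLOW(Q) using the standard algorithm.
FOLLOW(S) starts with {$}.
FIRST(Q) = {1}
FIRST(S) = {1}
FOLLOW(Q) = {$}
FOLLOW(S) = {$}
Therefore, FOLLOW(Q) = {$}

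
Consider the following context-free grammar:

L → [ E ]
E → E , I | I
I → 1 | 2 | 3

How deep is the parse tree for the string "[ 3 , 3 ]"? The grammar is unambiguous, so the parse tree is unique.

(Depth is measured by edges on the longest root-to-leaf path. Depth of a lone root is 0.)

4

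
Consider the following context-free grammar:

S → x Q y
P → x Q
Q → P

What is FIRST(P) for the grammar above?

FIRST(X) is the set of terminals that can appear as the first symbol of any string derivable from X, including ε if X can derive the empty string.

We compute FIRST(P) using the standard algorithm.
FIRST(P) = {x}
FIRST(Q) = {x}
FIRST(S) = {x}
Therefore, FIRST(P) = {x}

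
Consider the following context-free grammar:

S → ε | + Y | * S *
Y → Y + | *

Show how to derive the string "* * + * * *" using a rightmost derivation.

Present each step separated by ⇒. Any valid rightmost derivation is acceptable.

S ⇒ * S * ⇒ * * S * * ⇒ * * + Y * * ⇒ * * + * * *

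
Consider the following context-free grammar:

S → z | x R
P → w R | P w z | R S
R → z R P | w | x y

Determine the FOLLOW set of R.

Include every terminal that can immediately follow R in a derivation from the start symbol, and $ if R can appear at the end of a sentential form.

We compute FOLLOW(R) using the standard algorithm.
FOLLOW(S) starts with {$}.
FIRST(P) = {w, x, z}
FIRST(R) = {w, x, z}
FIRST(S) = {x, z}
FOLLOW(P) = {$, w, x, z}
FOLLOW(R) = {$, w, x, z}
FOLLOW(S) = {$, w, x, z}
Therefore, FOLLOW(R) = {$, w, x, z}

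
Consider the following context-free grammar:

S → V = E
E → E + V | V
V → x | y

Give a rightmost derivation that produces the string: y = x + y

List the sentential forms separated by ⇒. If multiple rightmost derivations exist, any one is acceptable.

S ⇒ V = E ⇒ V = E + V ⇒ V = E + y ⇒ V = V + y ⇒ V = x + y ⇒ y = x + y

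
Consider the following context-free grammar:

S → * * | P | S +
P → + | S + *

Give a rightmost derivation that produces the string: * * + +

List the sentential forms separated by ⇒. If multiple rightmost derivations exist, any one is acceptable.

S ⇒ S + ⇒ S + + ⇒ * * + +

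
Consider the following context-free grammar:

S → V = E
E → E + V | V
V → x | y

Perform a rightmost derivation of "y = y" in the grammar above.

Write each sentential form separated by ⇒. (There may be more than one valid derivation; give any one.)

S ⇒ V = E ⇒ V = V ⇒ V = y ⇒ y = y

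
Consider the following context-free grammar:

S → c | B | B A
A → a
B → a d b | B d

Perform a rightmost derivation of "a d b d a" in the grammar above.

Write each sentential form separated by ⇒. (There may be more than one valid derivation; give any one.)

S ⇒ B A ⇒ B a ⇒ B d a ⇒ a d b d a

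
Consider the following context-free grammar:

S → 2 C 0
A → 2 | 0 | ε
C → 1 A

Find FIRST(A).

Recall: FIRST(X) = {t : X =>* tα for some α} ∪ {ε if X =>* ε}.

We compute FIRST(A) using the standard algorithm.
FIRST(A) = {0, 2, ε}
FIRST(C) = {1}
FIRST(S) = {2}
Therefore, FIRST(A) = {0, 2, ε}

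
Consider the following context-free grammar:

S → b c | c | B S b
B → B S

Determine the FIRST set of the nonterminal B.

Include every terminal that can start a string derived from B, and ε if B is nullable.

We compute FIRST(B) using the standard algorithm.
FIRST(B) = {}
FIRST(S) = {b, c}
Therefore, FIRST(B) = {}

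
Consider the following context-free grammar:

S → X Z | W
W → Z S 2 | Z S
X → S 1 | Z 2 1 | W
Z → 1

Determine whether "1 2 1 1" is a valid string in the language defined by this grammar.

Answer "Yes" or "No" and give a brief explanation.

Yes - a valid derivation exists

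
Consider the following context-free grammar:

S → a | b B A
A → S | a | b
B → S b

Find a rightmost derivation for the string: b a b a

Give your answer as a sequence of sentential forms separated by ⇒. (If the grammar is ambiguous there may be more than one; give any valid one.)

S ⇒ b B A ⇒ b B a ⇒ b S b a ⇒ b a b a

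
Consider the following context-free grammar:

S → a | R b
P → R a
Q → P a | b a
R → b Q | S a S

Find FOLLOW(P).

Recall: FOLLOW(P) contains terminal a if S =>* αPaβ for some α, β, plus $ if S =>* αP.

We compute FOLLOW(P) using the standard algorithm.
FOLLOW(S) starts with {$}.
FIRST(P) = {a, b}
FIRST(Q) = {a, b}
FIRST(R) = {a, b}
FIRST(S) = {a, b}
FOLLOW(P) = {a}
FOLLOW(Q) = {a, b}
FOLLOW(R) = {a, b}
FOLLOW(S) = {$, a, b}
Therefore, FOLLOW(P) = {a}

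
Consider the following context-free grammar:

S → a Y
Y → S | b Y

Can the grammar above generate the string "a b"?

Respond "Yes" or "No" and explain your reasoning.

No - no valid derivation exists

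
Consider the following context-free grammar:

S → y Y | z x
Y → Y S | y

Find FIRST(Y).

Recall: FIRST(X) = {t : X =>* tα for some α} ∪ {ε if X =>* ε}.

We compute FIRST(Y) using the standard algorithm.
FIRST(S) = {y, z}
FIRST(Y) = {y}
Therefore, FIRST(Y) = {y}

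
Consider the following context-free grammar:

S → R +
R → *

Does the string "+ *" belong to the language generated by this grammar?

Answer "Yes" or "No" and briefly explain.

No - no valid derivation exists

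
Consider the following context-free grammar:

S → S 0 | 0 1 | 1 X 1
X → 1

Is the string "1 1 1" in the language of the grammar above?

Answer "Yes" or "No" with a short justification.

Yes - a valid derivation exists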